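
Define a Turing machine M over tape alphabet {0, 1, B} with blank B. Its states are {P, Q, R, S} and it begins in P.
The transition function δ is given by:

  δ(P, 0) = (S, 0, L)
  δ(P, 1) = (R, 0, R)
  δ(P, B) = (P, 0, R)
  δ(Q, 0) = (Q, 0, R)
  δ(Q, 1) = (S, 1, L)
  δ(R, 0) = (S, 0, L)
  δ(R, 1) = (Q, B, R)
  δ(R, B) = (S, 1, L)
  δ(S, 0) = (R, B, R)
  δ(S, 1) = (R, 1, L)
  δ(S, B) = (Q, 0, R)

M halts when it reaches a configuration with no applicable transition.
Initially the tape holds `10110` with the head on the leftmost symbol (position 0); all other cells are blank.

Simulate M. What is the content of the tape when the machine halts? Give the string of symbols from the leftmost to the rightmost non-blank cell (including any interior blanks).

P | [1]0110B   read 1 → write 0, move R, go to R
R | 0[0]110B   read 0 → write 0, move L, go to S
S | [0]0110B   read 0 → write B, move R, go to R
R | B[0]110B   read 0 → write 0, move L, go to S
S | [B]0110B   read B → write 0, move R, go to Q
Q | 0[0]110B   read 0 → write 0, move R, go to Q
Q | 00[1]10B   read 1 → write 1, move L, go to S
S | 0[0]110B   read 0 → write B, move R, go to R
R | 0B[1]10B   read 1 → write B, move R, go to Q
Q | 0BB[1]0B   read 1 → write 1, move L, go to S
S | 0B[B]10B   read B → write 0, move R, go to Q
Q | 0B0[1]0B   read 1 → write 1, move L, go to S
S | 0B[0]10B   read 0 → write B, move R, go to R
R | 0BB[1]0B   read 1 → write B, move R, go to Q
Q | 0BBB[0]B   read 0 → write 0, move R, go to Q
Q | 0BBB0[B]
The non-blank tape span at halt is 0BBB0.

0BBB0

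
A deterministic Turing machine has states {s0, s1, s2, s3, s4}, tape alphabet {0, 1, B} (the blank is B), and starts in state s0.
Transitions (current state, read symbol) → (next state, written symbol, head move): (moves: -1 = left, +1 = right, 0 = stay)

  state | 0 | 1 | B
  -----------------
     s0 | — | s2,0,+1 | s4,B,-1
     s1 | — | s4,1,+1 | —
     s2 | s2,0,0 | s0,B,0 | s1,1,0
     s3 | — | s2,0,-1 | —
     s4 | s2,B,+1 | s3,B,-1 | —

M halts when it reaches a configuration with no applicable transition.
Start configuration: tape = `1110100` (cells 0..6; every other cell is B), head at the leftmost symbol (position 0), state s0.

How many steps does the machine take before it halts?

s0 | [1]110100   read 1 → write 0, move +1, go to s2
s2 | 0[1]10100   read 1 → write B, move 0, go to s0
s0 | 0[B]10100   read B → write B, move -1, go to s4
s4 | [0]B10100   read 0 → write B, move +1, go to s2
s2 | B[B]10100   read B → write 1, move 0, go to s1
s1 | B[1]10100   read 1 → write 1, move +1, go to s4
s4 | B1[1]0100   read 1 → write B, move -1, go to s3
s3 | B[1]B0100   read 1 → write 0, move -1, go to s2
s2 | [B]0B0100   read B → write 1, move 0, go to s1
s1 | [1]0B0100   read 1 → write 1, move +1, go to s4
s4 | 1[0]B0100   read 0 → write B, move +1, go to s2
s2 | 1B[B]0100   read B → write 1, move 0, go to s1
s1 | 1B[1]0100   read 1 → write 1, move +1, go to s4
s4 | 1B1[0]100   read 0 → write B, move +1, go to s2
s2 | 1B1B[1]00   read 1 → write B, move 0, go to s0
s0 | 1B1B[B]00   read B → write B, move -1, go to s4
s4 | 1B1[B]B00
M halts after 16 transitions.

16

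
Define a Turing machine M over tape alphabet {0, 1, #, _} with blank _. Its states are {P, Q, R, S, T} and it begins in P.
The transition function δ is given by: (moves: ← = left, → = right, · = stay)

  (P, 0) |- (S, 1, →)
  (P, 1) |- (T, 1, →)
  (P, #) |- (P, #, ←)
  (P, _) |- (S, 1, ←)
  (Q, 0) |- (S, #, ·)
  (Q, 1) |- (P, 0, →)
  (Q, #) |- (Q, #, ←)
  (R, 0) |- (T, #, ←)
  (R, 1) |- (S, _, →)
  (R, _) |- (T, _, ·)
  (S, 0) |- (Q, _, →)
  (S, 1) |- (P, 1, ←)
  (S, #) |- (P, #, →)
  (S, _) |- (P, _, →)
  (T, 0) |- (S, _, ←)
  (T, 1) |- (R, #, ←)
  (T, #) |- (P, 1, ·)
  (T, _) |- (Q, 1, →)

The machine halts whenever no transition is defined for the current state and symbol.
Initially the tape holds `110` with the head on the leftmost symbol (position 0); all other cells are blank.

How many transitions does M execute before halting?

10

P | [1]10____   read 1 → write 1, move →, go to T
T | 1[1]0____   read 1 → write #, move ←, go to R
R | [1]#0____   read 1 → write _, move →, go to S
S | _[#]0____   read # → write #, move →, go to P
P | _#[0]____   read 0 → write 1, move →, go to S
S | _#1[_]___   read _ → write _, move →, go to P
P | _#1_[_]__   read _ → write 1, move ←, go to S
S | _#1[_]1__   read _ → write _, move →, go to P
P | _#1_[1]__   read 1 → write 1, move →, go to T
T | _#1_1[_]_   read _ → write 1, move →, go to Q
Q | _#1_11[_]
M halts after 10 transitions.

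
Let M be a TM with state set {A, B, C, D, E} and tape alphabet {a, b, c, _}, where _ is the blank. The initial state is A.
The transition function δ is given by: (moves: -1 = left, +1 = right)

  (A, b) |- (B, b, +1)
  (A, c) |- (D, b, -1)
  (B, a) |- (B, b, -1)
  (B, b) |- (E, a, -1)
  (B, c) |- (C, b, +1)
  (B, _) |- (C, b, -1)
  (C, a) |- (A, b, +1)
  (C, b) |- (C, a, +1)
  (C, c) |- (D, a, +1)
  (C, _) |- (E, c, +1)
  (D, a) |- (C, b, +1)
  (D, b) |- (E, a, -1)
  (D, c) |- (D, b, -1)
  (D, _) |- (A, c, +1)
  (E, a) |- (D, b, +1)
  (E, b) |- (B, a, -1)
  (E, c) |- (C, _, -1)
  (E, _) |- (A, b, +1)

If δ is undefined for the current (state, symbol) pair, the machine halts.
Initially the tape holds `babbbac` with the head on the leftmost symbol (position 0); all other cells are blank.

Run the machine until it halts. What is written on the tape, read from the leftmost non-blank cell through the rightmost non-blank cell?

A | _[b]abbbac   read b → write b, move +1, go to B
B | _b[a]bbbac   read a → write b, move -1, go to B
B | _[b]bbbbac   read b → write a, move -1, go to E
E | [_]abbbbac   read _ → write b, move +1, go to A
A | b[a]bbbbac
The non-blank tape span at halt is babbbbac.

babbbbac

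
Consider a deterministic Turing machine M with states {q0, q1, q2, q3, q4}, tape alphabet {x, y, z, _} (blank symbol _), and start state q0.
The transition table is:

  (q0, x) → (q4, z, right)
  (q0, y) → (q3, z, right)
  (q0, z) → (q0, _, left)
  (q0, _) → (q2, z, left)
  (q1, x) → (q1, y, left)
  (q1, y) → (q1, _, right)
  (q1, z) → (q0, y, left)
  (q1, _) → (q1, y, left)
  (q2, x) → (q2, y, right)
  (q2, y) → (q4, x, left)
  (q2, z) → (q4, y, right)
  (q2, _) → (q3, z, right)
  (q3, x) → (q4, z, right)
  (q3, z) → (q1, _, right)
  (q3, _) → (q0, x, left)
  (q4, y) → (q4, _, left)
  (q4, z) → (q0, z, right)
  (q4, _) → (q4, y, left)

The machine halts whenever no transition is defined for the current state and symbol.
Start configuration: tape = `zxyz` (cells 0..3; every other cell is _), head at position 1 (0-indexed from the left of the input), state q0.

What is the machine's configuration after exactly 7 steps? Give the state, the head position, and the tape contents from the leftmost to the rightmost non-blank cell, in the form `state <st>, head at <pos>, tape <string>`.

state q0, head at 2, tape zyz

state=q0 head=1 tape=z[x]yz   (q0,x)→(q4,z,right)
state=q4 head=2 tape=zz[y]z   (q4,y)→(q4,_,left)
state=q4 head=1 tape=z[z]_z   (q4,z)→(q0,z,right)
state=q0 head=2 tape=zz[_]z   (q0,_)→(q2,z,left)
state=q2 head=1 tape=z[z]zz   (q2,z)→(q4,y,right)
state=q4 head=2 tape=zy[z]z   (q4,z)→(q0,z,right)
state=q0 head=3 tape=zyz[z]   (q0,z)→(q0,_,left)
state=q0 head=2 tape=zy[z]_
After 7 steps: state q0, head at 2, tape zyz.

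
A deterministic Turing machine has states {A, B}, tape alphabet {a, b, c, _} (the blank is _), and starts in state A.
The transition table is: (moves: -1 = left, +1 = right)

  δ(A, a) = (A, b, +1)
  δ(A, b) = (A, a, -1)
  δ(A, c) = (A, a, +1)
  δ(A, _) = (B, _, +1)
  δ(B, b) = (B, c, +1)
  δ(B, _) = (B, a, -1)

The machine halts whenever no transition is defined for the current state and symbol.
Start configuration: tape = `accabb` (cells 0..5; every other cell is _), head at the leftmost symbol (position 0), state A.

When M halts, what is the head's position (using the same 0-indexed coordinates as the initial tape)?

state=A head=0 tape=[a]ccabb__   (A,a)→(A,b,+1)
state=A head=1 tape=b[c]cabb__   (A,c)→(A,a,+1)
state=A head=2 tape=ba[c]abb__   (A,c)→(A,a,+1)
state=A head=3 tape=baa[a]bb__   (A,a)→(A,b,+1)
state=A head=4 tape=baab[b]b__   (A,b)→(A,a,-1)
state=A head=3 tape=baa[b]ab__   (A,b)→(A,a,-1)
state=A head=2 tape=ba[a]aab__   (A,a)→(A,b,+1)
state=A head=3 tape=bab[a]ab__   (A,a)→(A,b,+1)
state=A head=4 tape=babb[a]b__   (A,a)→(A,b,+1)
state=A head=5 tape=babbb[b]__   (A,b)→(A,a,-1)
state=A head=4 tape=babb[b]a__   (A,b)→(A,a,-1)
state=A head=3 tape=bab[b]aa__   (A,b)→(A,a,-1)
state=A head=2 tape=ba[b]aaa__   (A,b)→(A,a,-1)
state=A head=1 tape=b[a]aaaa__   (A,a)→(A,b,+1)
state=A head=2 tape=bb[a]aaa__   (A,a)→(A,b,+1)
state=A head=3 tape=bbb[a]aa__   (A,a)→(A,b,+1)
state=A head=4 tape=bbbb[a]a__   (A,a)→(A,b,+1)
state=A head=5 tape=bbbbb[a]__   (A,a)→(A,b,+1)
state=A head=6 tape=bbbbbb[_]_   (A,_)→(B,_,+1)
state=B head=7 tape=bbbbbb_[_]   (B,_)→(B,a,-1)
state=B head=6 tape=bbbbbb[_]a   (B,_)→(B,a,-1)
state=B head=5 tape=bbbbb[b]aa   (B,b)→(B,c,+1)
state=B head=6 tape=bbbbbc[a]a
At halt the head is at cell 6.

6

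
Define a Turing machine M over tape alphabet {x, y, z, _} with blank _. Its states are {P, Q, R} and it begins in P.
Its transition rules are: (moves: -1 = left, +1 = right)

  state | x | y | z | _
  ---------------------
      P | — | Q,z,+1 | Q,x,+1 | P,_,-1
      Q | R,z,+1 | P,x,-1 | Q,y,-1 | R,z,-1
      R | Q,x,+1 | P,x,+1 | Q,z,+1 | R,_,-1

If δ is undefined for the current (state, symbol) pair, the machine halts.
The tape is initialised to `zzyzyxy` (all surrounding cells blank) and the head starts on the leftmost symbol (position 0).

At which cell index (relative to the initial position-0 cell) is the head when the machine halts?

P | [z]zyzyxy   read z → write x, move +1, go to Q
Q | x[z]yzyxy   read z → write y, move -1, go to Q
Q | [x]yyzyxy   read x → write z, move +1, go to R
R | z[y]yzyxy   read y → write x, move +1, go to P
P | zx[y]zyxy   read y → write z, move +1, go to Q
Q | zxz[z]yxy   read z → write y, move -1, go to Q
Q | zx[z]yyxy   read z → write y, move -1, go to Q
Q | z[x]yyyxy   read x → write z, move +1, go to R
R | zz[y]yyxy   read y → write x, move +1, go to P
P | zzx[y]yxy   read y → write z, move +1, go to Q
Q | zzxz[y]xy   read y → write x, move -1, go to P
P | zzx[z]xxy   read z → write x, move +1, go to Q
Q | zzxx[x]xy   read x → write z, move +1, go to R
R | zzxxz[x]y   read x → write x, move +1, go to Q
Q | zzxxzx[y]   read y → write x, move -1, go to P
P | zzxxz[x]x
At halt the head is at cell 5.

5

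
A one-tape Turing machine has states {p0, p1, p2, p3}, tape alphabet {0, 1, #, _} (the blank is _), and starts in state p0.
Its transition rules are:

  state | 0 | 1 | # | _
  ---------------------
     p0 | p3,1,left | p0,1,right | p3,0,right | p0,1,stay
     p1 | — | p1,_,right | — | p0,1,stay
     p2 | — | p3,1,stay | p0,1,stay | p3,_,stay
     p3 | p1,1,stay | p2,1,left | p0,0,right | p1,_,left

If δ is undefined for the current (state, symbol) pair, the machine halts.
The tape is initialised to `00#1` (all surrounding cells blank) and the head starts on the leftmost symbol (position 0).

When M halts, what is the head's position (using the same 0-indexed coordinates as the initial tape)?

2

state=p0 head=0 tape=____[0]0#1   (p0,0)→(p3,1,left)
state=p3 head=-1 tape=___[_]10#1   (p3,_)→(p1,_,left)
state=p1 head=-2 tape=__[_]_10#1   (p1,_)→(p0,1,stay)
state=p0 head=-2 tape=__[1]_10#1   (p0,1)→(p0,1,right)
state=p0 head=-1 tape=__1[_]10#1   (p0,_)→(p0,1,stay)
state=p0 head=-1 tape=__1[1]10#1   (p0,1)→(p0,1,right)
state=p0 head=0 tape=__11[1]0#1   (p0,1)→(p0,1,right)
state=p0 head=1 tape=__111[0]#1   (p0,0)→(p3,1,left)
state=p3 head=0 tape=__11[1]1#1   (p3,1)→(p2,1,left)
state=p2 head=-1 tape=__1[1]11#1   (p2,1)→(p3,1,stay)
state=p3 head=-1 tape=__1[1]11#1   (p3,1)→(p2,1,left)
state=p2 head=-2 tape=__[1]111#1   (p2,1)→(p3,1,stay)
state=p3 head=-2 tape=__[1]111#1   (p3,1)→(p2,1,left)
state=p2 head=-3 tape=_[_]1111#1   (p2,_)→(p3,_,stay)
state=p3 head=-3 tape=_[_]1111#1   (p3,_)→(p1,_,left)
state=p1 head=-4 tape=[_]_1111#1   (p1,_)→(p0,1,stay)
state=p0 head=-4 tape=[1]_1111#1   (p0,1)→(p0,1,right)
state=p0 head=-3 tape=1[_]1111#1   (p0,_)→(p0,1,stay)
state=p0 head=-3 tape=1[1]1111#1   (p0,1)→(p0,1,right)
state=p0 head=-2 tape=11[1]111#1   (p0,1)→(p0,1,right)
state=p0 head=-1 tape=111[1]11#1   (p0,1)→(p0,1,right)
state=p0 head=0 tape=1111[1]1#1   (p0,1)→(p0,1,right)
state=p0 head=1 tape=11111[1]#1   (p0,1)→(p0,1,right)
state=p0 head=2 tape=111111[#]1   (p0,#)→(p3,0,right)
state=p3 head=3 tape=1111110[1]   (p3,1)→(p2,1,left)
state=p2 head=2 tape=111111[0]1
At halt the head is at cell 2.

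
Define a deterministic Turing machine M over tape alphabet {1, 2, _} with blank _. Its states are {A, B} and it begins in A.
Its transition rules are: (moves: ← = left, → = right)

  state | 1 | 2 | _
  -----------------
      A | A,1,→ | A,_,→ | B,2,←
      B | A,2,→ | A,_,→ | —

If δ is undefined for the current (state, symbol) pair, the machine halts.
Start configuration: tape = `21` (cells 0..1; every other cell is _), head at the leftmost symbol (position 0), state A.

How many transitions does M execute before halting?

6

A | [2]1__   read 2 → write _, move →, go to A
A | _[1]__   read 1 → write 1, move →, go to A
A | _1[_]_   read _ → write 2, move ←, go to B
B | _[1]2_   read 1 → write 2, move →, go to A
A | _2[2]_   read 2 → write _, move →, go to A
A | _2_[_]   read _ → write 2, move ←, go to B
B | _2[_]2
M halts after 6 transitions.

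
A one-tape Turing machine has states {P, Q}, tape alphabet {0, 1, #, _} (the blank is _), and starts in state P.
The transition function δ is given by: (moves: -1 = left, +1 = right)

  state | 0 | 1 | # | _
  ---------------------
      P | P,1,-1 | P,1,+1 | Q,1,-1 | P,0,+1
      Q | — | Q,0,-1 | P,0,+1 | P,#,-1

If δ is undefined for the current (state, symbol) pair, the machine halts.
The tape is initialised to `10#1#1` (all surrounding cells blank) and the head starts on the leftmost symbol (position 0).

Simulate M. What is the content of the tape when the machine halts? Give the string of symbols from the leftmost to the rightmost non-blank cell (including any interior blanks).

state=P head=0 tape=__[1]0#1#1   (P,1)→(P,1,+1)
state=P head=1 tape=__1[0]#1#1   (P,0)→(P,1,-1)
state=P head=0 tape=__[1]1#1#1   (P,1)→(P,1,+1)
state=P head=1 tape=__1[1]#1#1   (P,1)→(P,1,+1)
state=P head=2 tape=__11[#]1#1   (P,#)→(Q,1,-1)
state=Q head=1 tape=__1[1]11#1   (Q,1)→(Q,0,-1)
state=Q head=0 tape=__[1]011#1   (Q,1)→(Q,0,-1)
state=Q head=-1 tape=_[_]0011#1   (Q,_)→(P,#,-1)
state=P head=-2 tape=[_]#0011#1   (P,_)→(P,0,+1)
state=P head=-1 tape=0[#]0011#1   (P,#)→(Q,1,-1)
state=Q head=-2 tape=[0]10011#1
The non-blank tape span at halt is 010011#1.

010011#1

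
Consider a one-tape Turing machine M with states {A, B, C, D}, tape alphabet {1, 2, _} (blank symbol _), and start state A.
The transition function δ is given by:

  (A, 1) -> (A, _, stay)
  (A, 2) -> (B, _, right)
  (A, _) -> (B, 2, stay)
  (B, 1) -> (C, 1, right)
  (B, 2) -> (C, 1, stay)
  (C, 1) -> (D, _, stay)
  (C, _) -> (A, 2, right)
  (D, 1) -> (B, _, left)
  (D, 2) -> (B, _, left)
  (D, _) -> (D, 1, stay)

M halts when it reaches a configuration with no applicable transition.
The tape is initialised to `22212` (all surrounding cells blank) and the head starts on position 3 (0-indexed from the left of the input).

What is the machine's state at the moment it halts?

state=A head=3 tape=_222[1]2   (A,1)→(A,_,stay)
state=A head=3 tape=_222[_]2   (A,_)→(B,2,stay)
state=B head=3 tape=_222[2]2   (B,2)→(C,1,stay)
state=C head=3 tape=_222[1]2   (C,1)→(D,_,stay)
state=D head=3 tape=_222[_]2   (D,_)→(D,1,stay)
state=D head=3 tape=_222[1]2   (D,1)→(B,_,left)
state=B head=2 tape=_22[2]_2   (B,2)→(C,1,stay)
state=C head=2 tape=_22[1]_2   (C,1)→(D,_,stay)
state=D head=2 tape=_22[_]_2   (D,_)→(D,1,stay)
state=D head=2 tape=_22[1]_2   (D,1)→(B,_,left)
state=B head=1 tape=_2[2]__2   (B,2)→(C,1,stay)
state=C head=1 tape=_2[1]__2   (C,1)→(D,_,stay)
state=D head=1 tape=_2[_]__2   (D,_)→(D,1,stay)
state=D head=1 tape=_2[1]__2   (D,1)→(B,_,left)
state=B head=0 tape=_[2]___2   (B,2)→(C,1,stay)
state=C head=0 tape=_[1]___2   (C,1)→(D,_,stay)
state=D head=0 tape=_[_]___2   (D,_)→(D,1,stay)
state=D head=0 tape=_[1]___2   (D,1)→(B,_,left)
state=B head=-1 tape=[_]____2
No transition is defined for (B, _); M halts in state B.

B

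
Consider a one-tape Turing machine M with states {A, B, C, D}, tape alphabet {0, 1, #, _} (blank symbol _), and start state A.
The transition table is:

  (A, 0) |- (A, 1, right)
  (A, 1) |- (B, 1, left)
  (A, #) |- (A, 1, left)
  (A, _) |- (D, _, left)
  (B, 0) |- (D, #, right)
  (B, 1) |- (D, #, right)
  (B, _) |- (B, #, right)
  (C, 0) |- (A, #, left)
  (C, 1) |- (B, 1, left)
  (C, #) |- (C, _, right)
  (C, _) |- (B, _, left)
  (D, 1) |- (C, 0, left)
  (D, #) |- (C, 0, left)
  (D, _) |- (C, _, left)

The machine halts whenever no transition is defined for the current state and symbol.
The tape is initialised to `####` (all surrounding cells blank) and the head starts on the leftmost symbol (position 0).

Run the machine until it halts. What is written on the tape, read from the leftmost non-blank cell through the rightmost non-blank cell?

#####_#_###

state=A head=0 tape=_______[#]###   (A,#)→(A,1,left)
state=A head=-1 tape=______[_]1###   (A,_)→(D,_,left)
state=D head=-2 tape=_____[_]_1###   (D,_)→(C,_,left)
state=C head=-3 tape=____[_]__1###   (C,_)→(B,_,left)
state=B head=-4 tape=___[_]___1###   (B,_)→(B,#,right)
state=B head=-3 tape=___#[_]__1###   (B,_)→(B,#,right)
state=B head=-2 tape=___##[_]_1###   (B,_)→(B,#,right)
state=B head=-1 tape=___###[_]1###   (B,_)→(B,#,right)
state=B head=0 tape=___####[1]###   (B,1)→(D,#,right)
state=D head=1 tape=___#####[#]##   (D,#)→(C,0,left)
state=C head=0 tape=___####[#]0##   (C,#)→(C,_,right)
state=C head=1 tape=___####_[0]##   (C,0)→(A,#,left)
state=A head=0 tape=___####[_]###   (A,_)→(D,_,left)
state=D head=-1 tape=___###[#]_###   (D,#)→(C,0,left)
state=C head=-2 tape=___##[#]0_###   (C,#)→(C,_,right)
state=C head=-1 tape=___##_[0]_###   (C,0)→(A,#,left)
state=A head=-2 tape=___##[_]#_###   (A,_)→(D,_,left)
state=D head=-3 tape=___#[#]_#_###   (D,#)→(C,0,left)
state=C head=-4 tape=___[#]0_#_###   (C,#)→(C,_,right)
state=C head=-3 tape=____[0]_#_###   (C,0)→(A,#,left)
state=A head=-4 tape=___[_]#_#_###   (A,_)→(D,_,left)
state=D head=-5 tape=__[_]_#_#_###   (D,_)→(C,_,left)
state=C head=-6 tape=_[_]__#_#_###   (C,_)→(B,_,left)
state=B head=-7 tape=[_]___#_#_###   (B,_)→(B,#,right)
state=B head=-6 tape=#[_]__#_#_###   (B,_)→(B,#,right)
state=B head=-5 tape=##[_]_#_#_###   (B,_)→(B,#,right)
state=B head=-4 tape=###[_]#_#_###   (B,_)→(B,#,right)
state=B head=-3 tape=####[#]_#_###
The non-blank tape span at halt is #####_#_###.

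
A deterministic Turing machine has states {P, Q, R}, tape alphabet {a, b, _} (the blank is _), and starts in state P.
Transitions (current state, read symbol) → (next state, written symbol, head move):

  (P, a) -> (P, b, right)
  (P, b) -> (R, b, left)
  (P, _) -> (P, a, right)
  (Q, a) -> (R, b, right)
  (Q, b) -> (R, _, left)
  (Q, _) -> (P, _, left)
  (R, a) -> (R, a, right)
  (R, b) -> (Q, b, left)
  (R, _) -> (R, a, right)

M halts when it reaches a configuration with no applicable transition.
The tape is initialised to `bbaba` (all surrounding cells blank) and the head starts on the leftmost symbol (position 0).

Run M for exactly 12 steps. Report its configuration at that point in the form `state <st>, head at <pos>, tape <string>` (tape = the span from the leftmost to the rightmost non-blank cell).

P | __[b]baba   read b → write b, move left, go to R
R | _[_]bbaba   read _ → write a, move right, go to R
R | _a[b]baba   read b → write b, move left, go to Q
Q | _[a]bbaba   read a → write b, move right, go to R
R | _b[b]baba   read b → write b, move left, go to Q
Q | _[b]bbaba   read b → write _, move left, go to R
R | [_]_bbaba   read _ → write a, move right, go to R
R | a[_]bbaba   read _ → write a, move right, go to R
R | aa[b]baba   read b → write b, move left, go to Q
Q | a[a]bbaba   read a → write b, move right, go to R
R | ab[b]baba   read b → write b, move left, go to Q
Q | a[b]bbaba   read b → write _, move left, go to R
R | [a]_bbaba
After 12 steps: state R, head at -2, tape a_bbaba.

state R, head at -2, tape a_bbaba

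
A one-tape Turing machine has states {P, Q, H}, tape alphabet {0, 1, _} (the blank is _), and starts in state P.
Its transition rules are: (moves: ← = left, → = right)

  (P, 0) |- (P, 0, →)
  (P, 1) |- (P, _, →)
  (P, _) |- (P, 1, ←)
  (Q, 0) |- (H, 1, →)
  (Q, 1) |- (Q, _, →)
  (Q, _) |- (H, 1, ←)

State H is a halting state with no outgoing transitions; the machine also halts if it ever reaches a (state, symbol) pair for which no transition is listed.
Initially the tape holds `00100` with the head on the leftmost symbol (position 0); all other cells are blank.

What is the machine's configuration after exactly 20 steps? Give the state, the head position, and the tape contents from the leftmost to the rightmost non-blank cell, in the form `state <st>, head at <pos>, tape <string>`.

state=P head=0 tape=[0]0100____   (P,0)→(P,0,→)
state=P head=1 tape=0[0]100____   (P,0)→(P,0,→)
state=P head=2 tape=00[1]00____   (P,1)→(P,_,→)
state=P head=3 tape=00_[0]0____   (P,0)→(P,0,→)
state=P head=4 tape=00_0[0]____   (P,0)→(P,0,→)
state=P head=5 tape=00_00[_]___   (P,_)→(P,1,←)
state=P head=4 tape=00_0[0]1___   (P,0)→(P,0,→)
state=P head=5 tape=00_00[1]___   (P,1)→(P,_,→)
state=P head=6 tape=00_00_[_]__   (P,_)→(P,1,←)
state=P head=5 tape=00_00[_]1__   (P,_)→(P,1,←)
state=P head=4 tape=00_0[0]11__   (P,0)→(P,0,→)
state=P head=5 tape=00_00[1]1__   (P,1)→(P,_,→)
state=P head=6 tape=00_00_[1]__   (P,1)→(P,_,→)
state=P head=7 tape=00_00__[_]_   (P,_)→(P,1,←)
state=P head=6 tape=00_00_[_]1_   (P,_)→(P,1,←)
state=P head=5 tape=00_00[_]11_   (P,_)→(P,1,←)
state=P head=4 tape=00_0[0]111_   (P,0)→(P,0,→)
state=P head=5 tape=00_00[1]11_   (P,1)→(P,_,→)
state=P head=6 tape=00_00_[1]1_   (P,1)→(P,_,→)
state=P head=7 tape=00_00__[1]_   (P,1)→(P,_,→)
state=P head=8 tape=00_00___[_]
After 20 steps: state P, head at 8, tape 00_00.

state P, head at 8, tape 00_00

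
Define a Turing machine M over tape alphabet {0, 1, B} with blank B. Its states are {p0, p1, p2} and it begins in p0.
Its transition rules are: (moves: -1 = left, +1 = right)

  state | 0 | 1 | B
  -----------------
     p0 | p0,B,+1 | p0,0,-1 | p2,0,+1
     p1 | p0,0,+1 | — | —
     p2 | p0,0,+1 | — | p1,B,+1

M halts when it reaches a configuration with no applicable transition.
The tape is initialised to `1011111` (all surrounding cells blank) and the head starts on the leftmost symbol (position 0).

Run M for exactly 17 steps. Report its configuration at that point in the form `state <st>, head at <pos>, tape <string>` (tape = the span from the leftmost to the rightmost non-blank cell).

p0 | B[1]011111   read 1 → write 0, move -1, go to p0
p0 | [B]0011111   read B → write 0, move +1, go to p2
p2 | 0[0]011111   read 0 → write 0, move +1, go to p0
p0 | 00[0]11111   read 0 → write B, move +1, go to p0
p0 | 00B[1]1111   read 1 → write 0, move -1, go to p0
p0 | 00[B]01111   read B → write 0, move +1, go to p2
p2 | 000[0]1111   read 0 → write 0, move +1, go to p0
p0 | 0000[1]111   read 1 → write 0, move -1, go to p0
p0 | 000[0]0111   read 0 → write B, move +1, go to p0
p0 | 000B[0]111   read 0 → write B, move +1, go to p0
p0 | 000BB[1]11   read 1 → write 0, move -1, go to p0
p0 | 000B[B]011   read B → write 0, move +1, go to p2
p2 | 000B0[0]11   read 0 → write 0, move +1, go to p0
p0 | 000B00[1]1   read 1 → write 0, move -1, go to p0
p0 | 000B0[0]01   read 0 → write B, move +1, go to p0
p0 | 000B0B[0]1   read 0 → write B, move +1, go to p0
p0 | 000B0BB[1]   read 1 → write 0, move -1, go to p0
p0 | 000B0B[B]0
After 17 steps: state p0, head at 5, tape 000B0BB0.

state p0, head at 5, tape 000B0BB0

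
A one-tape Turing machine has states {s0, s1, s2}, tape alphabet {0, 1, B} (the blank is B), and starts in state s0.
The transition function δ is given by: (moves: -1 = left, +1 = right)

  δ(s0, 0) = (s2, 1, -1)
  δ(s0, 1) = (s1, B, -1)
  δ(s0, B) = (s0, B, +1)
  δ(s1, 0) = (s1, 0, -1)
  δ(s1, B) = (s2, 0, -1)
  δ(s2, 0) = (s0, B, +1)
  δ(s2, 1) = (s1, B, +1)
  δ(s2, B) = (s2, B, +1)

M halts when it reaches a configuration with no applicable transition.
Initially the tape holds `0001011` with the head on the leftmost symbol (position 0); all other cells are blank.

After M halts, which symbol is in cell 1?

B

s0 | B[0]001011   read 0 → write 1, move -1, go to s2
s2 | [B]1001011   read B → write B, move +1, go to s2
s2 | B[1]001011   read 1 → write B, move +1, go to s1
s1 | BB[0]01011   read 0 → write 0, move -1, go to s1
s1 | B[B]001011   read B → write 0, move -1, go to s2
s2 | [B]0001011   read B → write B, move +1, go to s2
s2 | B[0]001011   read 0 → write B, move +1, go to s0
s0 | BB[0]01011   read 0 → write 1, move -1, go to s2
s2 | B[B]101011   read B → write B, move +1, go to s2
s2 | BB[1]01011   read 1 → write B, move +1, go to s1
s1 | BBB[0]1011   read 0 → write 0, move -1, go to s1
s1 | BB[B]01011   read B → write 0, move -1, go to s2
s2 | B[B]001011   read B → write B, move +1, go to s2
s2 | BB[0]01011   read 0 → write B, move +1, go to s0
s0 | BBB[0]1011   read 0 → write 1, move -1, go to s2
s2 | BB[B]11011   read B → write B, move +1, go to s2
s2 | BBB[1]1011   read 1 → write B, move +1, go to s1
s1 | BBBB[1]011
Cell 1 holds B when M halts.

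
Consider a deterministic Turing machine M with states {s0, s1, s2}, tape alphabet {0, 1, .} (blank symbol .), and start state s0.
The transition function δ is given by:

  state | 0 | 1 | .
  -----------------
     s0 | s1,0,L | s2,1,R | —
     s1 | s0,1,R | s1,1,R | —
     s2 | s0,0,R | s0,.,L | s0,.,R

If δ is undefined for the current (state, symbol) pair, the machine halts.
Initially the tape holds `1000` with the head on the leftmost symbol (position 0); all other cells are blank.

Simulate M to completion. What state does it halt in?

s0

state=s0 head=0 tape=[1]000.   (s0,1)→(s2,1,R)
state=s2 head=1 tape=1[0]00.   (s2,0)→(s0,0,R)
state=s0 head=2 tape=10[0]0.   (s0,0)→(s1,0,L)
state=s1 head=1 tape=1[0]00.   (s1,0)→(s0,1,R)
state=s0 head=2 tape=11[0]0.   (s0,0)→(s1,0,L)
state=s1 head=1 tape=1[1]00.   (s1,1)→(s1,1,R)
state=s1 head=2 tape=11[0]0.   (s1,0)→(s0,1,R)
state=s0 head=3 tape=111[0].   (s0,0)→(s1,0,L)
state=s1 head=2 tape=11[1]0.   (s1,1)→(s1,1,R)
state=s1 head=3 tape=111[0].   (s1,0)→(s0,1,R)
state=s0 head=4 tape=1111[.]
No transition is defined for (s0, .); M halts in state s0.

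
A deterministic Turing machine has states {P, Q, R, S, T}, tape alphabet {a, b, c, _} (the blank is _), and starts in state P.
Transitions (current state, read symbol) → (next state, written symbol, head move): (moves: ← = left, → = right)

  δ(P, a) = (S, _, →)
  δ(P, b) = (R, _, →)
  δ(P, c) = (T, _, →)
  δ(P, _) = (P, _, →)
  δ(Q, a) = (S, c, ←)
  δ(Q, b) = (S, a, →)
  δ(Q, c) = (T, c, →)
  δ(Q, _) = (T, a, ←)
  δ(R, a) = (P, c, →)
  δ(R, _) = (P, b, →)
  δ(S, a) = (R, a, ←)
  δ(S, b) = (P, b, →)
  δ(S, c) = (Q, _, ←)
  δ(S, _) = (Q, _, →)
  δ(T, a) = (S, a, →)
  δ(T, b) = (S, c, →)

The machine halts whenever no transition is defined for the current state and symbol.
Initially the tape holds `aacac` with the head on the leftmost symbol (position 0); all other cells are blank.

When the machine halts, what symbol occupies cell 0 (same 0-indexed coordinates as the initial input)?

state=P head=0 tape=[a]acac   (P,a)→(S,_,→)
state=S head=1 tape=_[a]cac   (S,a)→(R,a,←)
state=R head=0 tape=[_]acac   (R,_)→(P,b,→)
state=P head=1 tape=b[a]cac   (P,a)→(S,_,→)
state=S head=2 tape=b_[c]ac   (S,c)→(Q,_,←)
state=Q head=1 tape=b[_]_ac   (Q,_)→(T,a,←)
state=T head=0 tape=[b]a_ac   (T,b)→(S,c,→)
state=S head=1 tape=c[a]_ac   (S,a)→(R,a,←)
state=R head=0 tape=[c]a_ac
Cell 0 holds c when M halts.

c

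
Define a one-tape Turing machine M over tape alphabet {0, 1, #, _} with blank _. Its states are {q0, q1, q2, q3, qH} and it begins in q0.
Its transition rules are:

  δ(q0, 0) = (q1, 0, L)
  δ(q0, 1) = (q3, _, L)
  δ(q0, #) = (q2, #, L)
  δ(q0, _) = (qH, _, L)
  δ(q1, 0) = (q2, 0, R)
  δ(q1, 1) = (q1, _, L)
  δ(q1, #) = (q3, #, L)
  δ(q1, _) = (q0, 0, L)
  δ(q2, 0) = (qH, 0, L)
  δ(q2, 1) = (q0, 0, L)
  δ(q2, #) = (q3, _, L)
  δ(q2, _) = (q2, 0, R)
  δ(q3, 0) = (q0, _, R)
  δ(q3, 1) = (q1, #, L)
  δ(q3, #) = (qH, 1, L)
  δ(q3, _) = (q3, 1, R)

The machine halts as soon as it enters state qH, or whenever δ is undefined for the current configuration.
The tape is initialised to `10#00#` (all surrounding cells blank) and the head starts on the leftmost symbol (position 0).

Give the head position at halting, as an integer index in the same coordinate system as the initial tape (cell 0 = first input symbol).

1

state=q0 head=0 tape=_[1]0#00#   (q0,1)→(q3,_,L)
state=q3 head=-1 tape=[_]_0#00#   (q3,_)→(q3,1,R)
state=q3 head=0 tape=1[_]0#00#   (q3,_)→(q3,1,R)
state=q3 head=1 tape=11[0]#00#   (q3,0)→(q0,_,R)
state=q0 head=2 tape=11_[#]00#   (q0,#)→(q2,#,L)
state=q2 head=1 tape=11[_]#00#   (q2,_)→(q2,0,R)
state=q2 head=2 tape=110[#]00#   (q2,#)→(q3,_,L)
state=q3 head=1 tape=11[0]_00#   (q3,0)→(q0,_,R)
state=q0 head=2 tape=11_[_]00#   (q0,_)→(qH,_,L)
state=qH head=1 tape=11[_]_00#
At halt the head is at cell 1.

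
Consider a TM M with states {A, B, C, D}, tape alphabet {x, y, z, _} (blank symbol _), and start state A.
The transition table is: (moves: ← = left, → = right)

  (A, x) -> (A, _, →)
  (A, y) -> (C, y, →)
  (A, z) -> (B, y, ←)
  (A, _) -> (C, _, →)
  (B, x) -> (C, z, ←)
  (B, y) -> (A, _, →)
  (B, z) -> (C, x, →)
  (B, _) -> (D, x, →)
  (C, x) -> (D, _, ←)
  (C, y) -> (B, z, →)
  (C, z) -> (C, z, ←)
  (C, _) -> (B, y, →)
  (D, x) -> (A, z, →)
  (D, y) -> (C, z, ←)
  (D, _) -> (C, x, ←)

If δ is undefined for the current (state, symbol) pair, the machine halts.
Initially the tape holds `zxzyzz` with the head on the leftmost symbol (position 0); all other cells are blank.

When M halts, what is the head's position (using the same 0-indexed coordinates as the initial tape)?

A | ___[z]xzyzz   read z → write y, move ←, go to B
B | __[_]yxzyzz   read _ → write x, move →, go to D
D | __x[y]xzyzz   read y → write z, move ←, go to C
C | __[x]zxzyzz   read x → write _, move ←, go to D
D | _[_]_zxzyzz   read _ → write x, move ←, go to C
C | [_]x_zxzyzz   read _ → write y, move →, go to B
B | y[x]_zxzyzz   read x → write z, move ←, go to C
C | [y]z_zxzyzz   read y → write z, move →, go to B
B | z[z]_zxzyzz   read z → write x, move →, go to C
C | zx[_]zxzyzz   read _ → write y, move →, go to B
B | zxy[z]xzyzz   read z → write x, move →, go to C
C | zxyx[x]zyzz   read x → write _, move ←, go to D
D | zxy[x]_zyzz   read x → write z, move →, go to A
A | zxyz[_]zyzz   read _ → write _, move →, go to C
C | zxyz_[z]yzz   read z → write z, move ←, go to C
C | zxyz[_]zyzz   read _ → write y, move →, go to B
B | zxyzy[z]yzz   read z → write x, move →, go to C
C | zxyzyx[y]zz   read y → write z, move →, go to B
B | zxyzyxz[z]z   read z → write x, move →, go to C
C | zxyzyxzx[z]   read z → write z, move ←, go to C
C | zxyzyxz[x]z   read x → write _, move ←, go to D
D | zxyzyx[z]_z
At halt the head is at cell 3.

3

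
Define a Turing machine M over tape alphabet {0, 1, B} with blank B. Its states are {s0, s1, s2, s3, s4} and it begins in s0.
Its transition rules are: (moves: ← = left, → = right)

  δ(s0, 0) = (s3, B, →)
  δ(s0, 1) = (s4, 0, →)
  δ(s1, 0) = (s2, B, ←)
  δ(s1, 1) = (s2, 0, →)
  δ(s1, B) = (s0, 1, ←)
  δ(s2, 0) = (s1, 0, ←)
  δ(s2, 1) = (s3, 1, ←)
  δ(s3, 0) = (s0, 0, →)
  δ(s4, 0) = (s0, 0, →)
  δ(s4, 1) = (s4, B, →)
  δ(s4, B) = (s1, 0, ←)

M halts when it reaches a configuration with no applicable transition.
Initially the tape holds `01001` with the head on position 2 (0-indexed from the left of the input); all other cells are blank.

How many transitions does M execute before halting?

s0 | 01[0]01B   read 0 → write B, move →, go to s3
s3 | 01B[0]1B   read 0 → write 0, move →, go to s0
s0 | 01B0[1]B   read 1 → write 0, move →, go to s4
s4 | 01B00[B]   read B → write 0, move ←, go to s1
s1 | 01B0[0]0   read 0 → write B, move ←, go to s2
s2 | 01B[0]B0   read 0 → write 0, move ←, go to s1
s1 | 01[B]0B0   read B → write 1, move ←, go to s0
s0 | 0[1]10B0   read 1 → write 0, move →, go to s4
s4 | 00[1]0B0   read 1 → write B, move →, go to s4
s4 | 00B[0]B0   read 0 → write 0, move →, go to s0
s0 | 00B0[B]0
M halts after 10 transitions.

10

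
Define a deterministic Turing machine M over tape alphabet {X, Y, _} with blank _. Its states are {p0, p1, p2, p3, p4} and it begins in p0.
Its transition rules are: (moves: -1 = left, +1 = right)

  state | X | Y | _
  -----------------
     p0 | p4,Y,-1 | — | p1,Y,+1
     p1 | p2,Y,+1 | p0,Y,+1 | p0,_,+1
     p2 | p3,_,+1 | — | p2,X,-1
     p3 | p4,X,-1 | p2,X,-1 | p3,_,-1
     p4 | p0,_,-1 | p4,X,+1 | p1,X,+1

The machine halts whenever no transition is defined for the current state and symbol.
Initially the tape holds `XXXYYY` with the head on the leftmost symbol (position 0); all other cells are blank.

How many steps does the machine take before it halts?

state=p0 head=0 tape=__[X]XXYYY   (p0,X)→(p4,Y,-1)
state=p4 head=-1 tape=_[_]YXXYYY   (p4,_)→(p1,X,+1)
state=p1 head=0 tape=_X[Y]XXYYY   (p1,Y)→(p0,Y,+1)
state=p0 head=1 tape=_XY[X]XYYY   (p0,X)→(p4,Y,-1)
state=p4 head=0 tape=_X[Y]YXYYY   (p4,Y)→(p4,X,+1)
state=p4 head=1 tape=_XX[Y]XYYY   (p4,Y)→(p4,X,+1)
state=p4 head=2 tape=_XXX[X]YYY   (p4,X)→(p0,_,-1)
state=p0 head=1 tape=_XX[X]_YYY   (p0,X)→(p4,Y,-1)
state=p4 head=0 tape=_X[X]Y_YYY   (p4,X)→(p0,_,-1)
state=p0 head=-1 tape=_[X]_Y_YYY   (p0,X)→(p4,Y,-1)
state=p4 head=-2 tape=[_]Y_Y_YYY   (p4,_)→(p1,X,+1)
state=p1 head=-1 tape=X[Y]_Y_YYY   (p1,Y)→(p0,Y,+1)
state=p0 head=0 tape=XY[_]Y_YYY   (p0,_)→(p1,Y,+1)
state=p1 head=1 tape=XYY[Y]_YYY   (p1,Y)→(p0,Y,+1)
state=p0 head=2 tape=XYYY[_]YYY   (p0,_)→(p1,Y,+1)
state=p1 head=3 tape=XYYYY[Y]YY   (p1,Y)→(p0,Y,+1)
state=p0 head=4 tape=XYYYYY[Y]Y
M halts after 16 transitions.

16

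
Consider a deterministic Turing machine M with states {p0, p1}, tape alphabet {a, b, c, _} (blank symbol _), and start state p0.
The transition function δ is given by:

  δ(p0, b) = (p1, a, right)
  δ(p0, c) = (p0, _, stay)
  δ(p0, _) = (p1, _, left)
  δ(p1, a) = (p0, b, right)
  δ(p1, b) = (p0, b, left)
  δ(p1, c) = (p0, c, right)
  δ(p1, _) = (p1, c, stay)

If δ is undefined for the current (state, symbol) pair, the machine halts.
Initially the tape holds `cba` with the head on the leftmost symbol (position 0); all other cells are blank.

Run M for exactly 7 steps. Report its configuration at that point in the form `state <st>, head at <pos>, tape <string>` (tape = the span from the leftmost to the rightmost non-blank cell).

p0 | _[c]ba   read c → write _, move stay, go to p0
p0 | _[_]ba   read _ → write _, move left, go to p1
p1 | [_]_ba   read _ → write c, move stay, go to p1
p1 | [c]_ba   read c → write c, move right, go to p0
p0 | c[_]ba   read _ → write _, move left, go to p1
p1 | [c]_ba   read c → write c, move right, go to p0
p0 | c[_]ba   read _ → write _, move left, go to p1
p1 | [c]_ba
After 7 steps: state p1, head at -1, tape c_ba.

state p1, head at -1, tape c_ba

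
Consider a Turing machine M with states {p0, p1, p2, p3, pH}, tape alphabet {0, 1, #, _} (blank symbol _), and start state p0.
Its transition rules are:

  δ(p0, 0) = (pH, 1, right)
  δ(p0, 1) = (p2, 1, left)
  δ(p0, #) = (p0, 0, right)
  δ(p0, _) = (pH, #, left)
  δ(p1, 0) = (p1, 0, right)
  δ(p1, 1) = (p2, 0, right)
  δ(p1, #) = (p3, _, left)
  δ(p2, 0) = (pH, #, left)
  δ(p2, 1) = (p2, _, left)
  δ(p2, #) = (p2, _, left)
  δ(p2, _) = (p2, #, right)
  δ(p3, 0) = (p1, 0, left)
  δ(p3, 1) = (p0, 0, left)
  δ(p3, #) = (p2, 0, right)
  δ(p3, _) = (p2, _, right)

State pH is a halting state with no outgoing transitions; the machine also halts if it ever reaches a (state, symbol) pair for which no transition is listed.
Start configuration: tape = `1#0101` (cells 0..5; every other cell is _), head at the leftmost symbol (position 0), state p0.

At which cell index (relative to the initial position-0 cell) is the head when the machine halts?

1

state=p0 head=0 tape=___[1]#0101   (p0,1)→(p2,1,left)
state=p2 head=-1 tape=__[_]1#0101   (p2,_)→(p2,#,right)
state=p2 head=0 tape=__#[1]#0101   (p2,1)→(p2,_,left)
state=p2 head=-1 tape=__[#]_#0101   (p2,#)→(p2,_,left)
state=p2 head=-2 tape=_[_]__#0101   (p2,_)→(p2,#,right)
state=p2 head=-1 tape=_#[_]_#0101   (p2,_)→(p2,#,right)
state=p2 head=0 tape=_##[_]#0101   (p2,_)→(p2,#,right)
state=p2 head=1 tape=_###[#]0101   (p2,#)→(p2,_,left)
state=p2 head=0 tape=_##[#]_0101   (p2,#)→(p2,_,left)
state=p2 head=-1 tape=_#[#]__0101   (p2,#)→(p2,_,left)
state=p2 head=-2 tape=_[#]___0101   (p2,#)→(p2,_,left)
state=p2 head=-3 tape=[_]____0101   (p2,_)→(p2,#,right)
state=p2 head=-2 tape=#[_]___0101   (p2,_)→(p2,#,right)
state=p2 head=-1 tape=##[_]__0101   (p2,_)→(p2,#,right)
state=p2 head=0 tape=###[_]_0101   (p2,_)→(p2,#,right)
state=p2 head=1 tape=####[_]0101   (p2,_)→(p2,#,right)
state=p2 head=2 tape=#####[0]101   (p2,0)→(pH,#,left)
state=pH head=1 tape=####[#]#101
At halt the head is at cell 1.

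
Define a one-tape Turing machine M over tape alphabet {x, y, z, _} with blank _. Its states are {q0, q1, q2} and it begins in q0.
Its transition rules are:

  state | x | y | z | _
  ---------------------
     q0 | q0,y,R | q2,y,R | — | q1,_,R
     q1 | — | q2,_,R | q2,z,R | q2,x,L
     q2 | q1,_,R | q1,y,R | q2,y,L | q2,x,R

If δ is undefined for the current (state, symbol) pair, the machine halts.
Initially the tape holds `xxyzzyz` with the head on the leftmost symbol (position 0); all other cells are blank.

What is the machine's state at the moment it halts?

q0 | [x]xyzzyz_   read x → write y, move R, go to q0
q0 | y[x]yzzyz_   read x → write y, move R, go to q0
q0 | yy[y]zzyz_   read y → write y, move R, go to q2
q2 | yyy[z]zyz_   read z → write y, move L, go to q2
q2 | yy[y]yzyz_   read y → write y, move R, go to q1
q1 | yyy[y]zyz_   read y → write _, move R, go to q2
q2 | yyy_[z]yz_   read z → write y, move L, go to q2
q2 | yyy[_]yyz_   read _ → write x, move R, go to q2
q2 | yyyx[y]yz_   read y → write y, move R, go to q1
q1 | yyyxy[y]z_   read y → write _, move R, go to q2
q2 | yyyxy_[z]_   read z → write y, move L, go to q2
q2 | yyyxy[_]y_   read _ → write x, move R, go to q2
q2 | yyyxyx[y]_   read y → write y, move R, go to q1
q1 | yyyxyxy[_]   read _ → write x, move L, go to q2
q2 | yyyxyx[y]x   read y → write y, move R, go to q1
q1 | yyyxyxy[x]
No transition is defined for (q1, x); M halts in state q1.

q1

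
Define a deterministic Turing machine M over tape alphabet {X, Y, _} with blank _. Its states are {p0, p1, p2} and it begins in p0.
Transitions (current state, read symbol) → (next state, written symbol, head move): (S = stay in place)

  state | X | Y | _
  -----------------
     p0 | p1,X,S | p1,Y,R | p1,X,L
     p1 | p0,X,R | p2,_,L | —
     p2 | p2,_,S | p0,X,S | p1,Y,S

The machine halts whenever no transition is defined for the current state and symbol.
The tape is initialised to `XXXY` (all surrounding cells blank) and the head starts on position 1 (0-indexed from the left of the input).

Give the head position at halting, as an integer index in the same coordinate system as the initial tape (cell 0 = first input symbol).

4

state=p0 head=1 tape=X[X]XY_   (p0,X)→(p1,X,S)
state=p1 head=1 tape=X[X]XY_   (p1,X)→(p0,X,R)
state=p0 head=2 tape=XX[X]Y_   (p0,X)→(p1,X,S)
state=p1 head=2 tape=XX[X]Y_   (p1,X)→(p0,X,R)
state=p0 head=3 tape=XXX[Y]_   (p0,Y)→(p1,Y,R)
state=p1 head=4 tape=XXXY[_]
At halt the head is at cell 4.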